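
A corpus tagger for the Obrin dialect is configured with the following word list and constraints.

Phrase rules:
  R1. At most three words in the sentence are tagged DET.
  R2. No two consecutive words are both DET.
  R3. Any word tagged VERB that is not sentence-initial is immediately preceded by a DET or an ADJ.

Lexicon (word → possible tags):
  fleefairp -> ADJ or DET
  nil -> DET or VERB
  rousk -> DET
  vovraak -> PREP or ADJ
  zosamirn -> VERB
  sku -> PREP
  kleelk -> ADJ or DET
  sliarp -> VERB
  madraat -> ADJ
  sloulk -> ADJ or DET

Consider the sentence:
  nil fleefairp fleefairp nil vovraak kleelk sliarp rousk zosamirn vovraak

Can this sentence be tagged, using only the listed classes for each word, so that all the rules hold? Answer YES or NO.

YES

Candidates per position — 1:nil {DET,VERB}; 2:fleefairp {ADJ,DET}; 3:fleefairp {ADJ,DET}; 4:nil {DET,VERB}; 5:vovraak {PREP,ADJ}; 6:kleelk {ADJ,DET}; 7:sliarp {VERB}; 8:rousk {DET}; 9:zosamirn {VERB}; 10:vovraak {PREP,ADJ}.
One satisfying assignment: VERB ADJ ADJ DET ADJ DET VERB DET VERB ADJ.
Rule-by-rule: rule 1 ✓; rule 2 ✓; rule 3 ✓.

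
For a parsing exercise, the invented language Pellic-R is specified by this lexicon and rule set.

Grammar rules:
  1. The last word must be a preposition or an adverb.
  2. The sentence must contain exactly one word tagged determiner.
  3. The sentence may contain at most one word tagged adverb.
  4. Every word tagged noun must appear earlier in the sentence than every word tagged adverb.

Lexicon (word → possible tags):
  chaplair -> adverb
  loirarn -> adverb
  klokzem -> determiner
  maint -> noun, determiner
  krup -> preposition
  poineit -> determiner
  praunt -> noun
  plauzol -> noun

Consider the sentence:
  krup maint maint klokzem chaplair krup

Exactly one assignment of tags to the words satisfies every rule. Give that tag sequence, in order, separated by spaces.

Candidates per position — 1:krup {preposition}; 2:maint {noun,determiner}; 3:maint {noun,determiner}; 4:klokzem {determiner}; 5:chaplair {adverb}; 6:krup {preposition}.
Position 2: tagging it determiner would leave rule 2 unsatisfiable, so it must be noun.
Position 3: tagging it determiner would leave rule 2 unsatisfiable, so it must be noun.
The unique satisfying tagging is: preposition noun noun determiner adverb preposition.
Verifying each rule — rule 1 satisfied; rule 2 satisfied; rule 3 satisfied; rule 4 satisfied.

preposition noun noun determiner adverb preposition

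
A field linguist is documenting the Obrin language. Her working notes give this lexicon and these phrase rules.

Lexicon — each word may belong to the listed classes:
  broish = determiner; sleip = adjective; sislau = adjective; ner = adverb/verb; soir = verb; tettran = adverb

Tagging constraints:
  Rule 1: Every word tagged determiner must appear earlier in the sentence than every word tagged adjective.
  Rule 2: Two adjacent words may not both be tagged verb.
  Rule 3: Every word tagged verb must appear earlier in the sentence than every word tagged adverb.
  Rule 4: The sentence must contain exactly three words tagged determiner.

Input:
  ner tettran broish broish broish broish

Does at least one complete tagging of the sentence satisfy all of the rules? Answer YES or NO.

NO

Candidates per position — 1:ner {adverb,verb}; 2:tettran {adverb}; 3:broish {determiner}; 4:broish {determiner}; 5:broish {determiner}; 6:broish {determiner}.
Rule 4 cannot be satisfied by any choice of tags from the lexicon.
So there is no consistent tagging.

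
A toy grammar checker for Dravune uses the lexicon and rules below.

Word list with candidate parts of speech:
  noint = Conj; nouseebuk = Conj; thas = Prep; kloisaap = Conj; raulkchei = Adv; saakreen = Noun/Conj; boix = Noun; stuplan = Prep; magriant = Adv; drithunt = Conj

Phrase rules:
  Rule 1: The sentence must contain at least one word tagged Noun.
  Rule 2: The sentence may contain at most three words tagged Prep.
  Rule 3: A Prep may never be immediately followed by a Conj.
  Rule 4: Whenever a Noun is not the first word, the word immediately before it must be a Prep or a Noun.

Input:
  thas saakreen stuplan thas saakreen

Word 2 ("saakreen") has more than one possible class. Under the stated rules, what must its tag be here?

Noun

Candidates per position — 1:thas {Prep}; 2:saakreen {Noun,Conj}; 3:stuplan {Prep}; 4:thas {Prep}; 5:saakreen {Noun,Conj}.
At position 2, choosing Conj makes rule 3 impossible to satisfy; hence Noun.
At position 5, choosing Conj makes rule 3 impossible to satisfy; hence Noun.
The unique satisfying tagging is: Prep Noun Prep Prep Noun.
Rule-by-rule: rule 1 holds; rule 2 holds; rule 3 holds; rule 4 holds.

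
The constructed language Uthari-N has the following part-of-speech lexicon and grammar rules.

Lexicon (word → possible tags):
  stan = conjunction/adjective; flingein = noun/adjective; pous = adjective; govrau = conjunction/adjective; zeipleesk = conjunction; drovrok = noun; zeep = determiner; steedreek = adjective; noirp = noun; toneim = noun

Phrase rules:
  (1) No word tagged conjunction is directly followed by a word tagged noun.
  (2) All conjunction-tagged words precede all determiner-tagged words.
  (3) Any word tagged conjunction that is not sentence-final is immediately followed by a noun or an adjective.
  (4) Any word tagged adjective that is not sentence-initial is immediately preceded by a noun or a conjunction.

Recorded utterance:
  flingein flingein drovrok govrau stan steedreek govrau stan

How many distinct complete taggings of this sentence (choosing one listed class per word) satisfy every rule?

3

Candidates per position — 1:flingein {noun,adjective}; 2:flingein {noun,adjective}; 3:drovrok {noun}; 4:govrau {conjunction,adjective}; 5:stan {conjunction,adjective}; 6:steedreek {adjective}; 7:govrau {conjunction,adjective}; 8:stan {conjunction,adjective}.
There are 64 candidate sequences in total.
The sequences that satisfy every rule: noun noun noun adjective conjunction adjective conjunction adjective; noun adjective noun adjective conjunction adjective conjunction adjective; adjective noun noun adjective conjunction adjective conjunction adjective.
Count = 3.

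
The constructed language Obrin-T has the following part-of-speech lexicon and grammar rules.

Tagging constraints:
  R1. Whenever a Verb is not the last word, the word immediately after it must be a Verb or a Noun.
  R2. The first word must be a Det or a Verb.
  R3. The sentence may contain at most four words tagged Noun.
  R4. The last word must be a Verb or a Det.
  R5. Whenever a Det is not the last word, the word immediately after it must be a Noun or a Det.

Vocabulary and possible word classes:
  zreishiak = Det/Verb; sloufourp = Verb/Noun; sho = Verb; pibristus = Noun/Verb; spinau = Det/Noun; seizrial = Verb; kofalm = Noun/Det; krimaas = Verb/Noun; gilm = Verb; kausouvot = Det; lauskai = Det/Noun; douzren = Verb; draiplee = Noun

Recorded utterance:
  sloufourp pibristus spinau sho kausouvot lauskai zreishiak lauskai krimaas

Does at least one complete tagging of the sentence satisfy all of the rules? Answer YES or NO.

NO

Candidates per position — 1:sloufourp {Verb,Noun}; 2:pibristus {Noun,Verb}; 3:spinau {Det,Noun}; 4:sho {Verb}; 5:kausouvot {Det}; 6:lauskai {Det,Noun}; 7:zreishiak {Det,Verb}; 8:lauskai {Det,Noun}; 9:krimaas {Verb,Noun}.
Rule 1 cannot be satisfied by any choice of tags from the lexicon.
So there is no consistent tagging.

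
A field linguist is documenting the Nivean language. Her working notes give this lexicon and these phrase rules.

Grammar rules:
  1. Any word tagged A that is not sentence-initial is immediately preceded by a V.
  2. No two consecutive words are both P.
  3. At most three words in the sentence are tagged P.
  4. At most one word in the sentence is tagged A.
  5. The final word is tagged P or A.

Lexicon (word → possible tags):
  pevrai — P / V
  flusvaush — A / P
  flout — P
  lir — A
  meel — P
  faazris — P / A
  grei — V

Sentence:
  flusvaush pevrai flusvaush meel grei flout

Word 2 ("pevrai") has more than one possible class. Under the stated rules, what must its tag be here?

Candidates per position — 1:flusvaush {A,P}; 2:pevrai {P,V}; 3:flusvaush {A,P}; 4:meel {P}; 5:grei {V}; 6:flout {P}.
If word 3 were P, no tagging could satisfy rule 2; so word 3 is A.
If word 1 were A, no tagging could satisfy rule 4; so word 1 is P.
If word 2 were P, no tagging could satisfy rule 1; so word 2 is V.
So the tagging must be: P V A P V P.
Checking: rule 1 holds; rule 2 holds; rule 3 holds; rule 4 holds; rule 5 holds.

V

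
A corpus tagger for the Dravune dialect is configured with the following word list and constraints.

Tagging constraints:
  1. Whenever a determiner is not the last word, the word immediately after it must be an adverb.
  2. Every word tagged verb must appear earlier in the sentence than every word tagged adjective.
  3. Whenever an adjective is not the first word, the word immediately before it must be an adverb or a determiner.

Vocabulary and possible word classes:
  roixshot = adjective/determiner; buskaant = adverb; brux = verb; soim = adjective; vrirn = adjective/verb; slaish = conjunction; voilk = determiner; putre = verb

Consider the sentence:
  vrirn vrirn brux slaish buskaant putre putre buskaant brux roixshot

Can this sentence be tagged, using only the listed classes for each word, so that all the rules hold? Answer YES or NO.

Candidates per position — 1:vrirn {adjective,verb}; 2:vrirn {adjective,verb}; 3:brux {verb}; 4:slaish {conjunction}; 5:buskaant {adverb}; 6:putre {verb}; 7:putre {verb}; 8:buskaant {adverb}; 9:brux {verb}; 10:roixshot {adjective,determiner}.
One satisfying assignment: verb verb verb conjunction adverb verb verb adverb verb determiner.
Check: rule 1 holds; rule 2 holds; rule 3 holds.

YES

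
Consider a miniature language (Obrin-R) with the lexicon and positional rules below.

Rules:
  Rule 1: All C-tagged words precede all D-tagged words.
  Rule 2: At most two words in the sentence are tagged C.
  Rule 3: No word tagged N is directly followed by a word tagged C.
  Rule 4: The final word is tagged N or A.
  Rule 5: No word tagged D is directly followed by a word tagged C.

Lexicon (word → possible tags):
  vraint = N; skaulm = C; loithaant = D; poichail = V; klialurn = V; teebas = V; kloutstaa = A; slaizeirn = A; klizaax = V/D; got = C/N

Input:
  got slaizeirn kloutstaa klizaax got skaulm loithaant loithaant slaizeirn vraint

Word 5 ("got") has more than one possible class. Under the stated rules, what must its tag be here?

Candidates per position — 1:got {C,N}; 2:slaizeirn {A}; 3:kloutstaa {A}; 4:klizaax {V,D}; 5:got {C,N}; 6:skaulm {C}; 7:loithaant {D}; 8:loithaant {D}; 9:slaizeirn {A}; 10:vraint {N}.
Word 4 cannot be D — rule 1 would then fail for every completion. It is V.
Word 5 cannot be N — rule 3 would then fail for every completion. It is C.
Word 1 cannot be C — rule 2 would then fail for every completion. It is N.
The only consistent sequence is: N A A V C C D D A N.
Check: rule 1 ✓; rule 2 ✓; rule 3 ✓; rule 4 ✓; rule 5 ✓.

C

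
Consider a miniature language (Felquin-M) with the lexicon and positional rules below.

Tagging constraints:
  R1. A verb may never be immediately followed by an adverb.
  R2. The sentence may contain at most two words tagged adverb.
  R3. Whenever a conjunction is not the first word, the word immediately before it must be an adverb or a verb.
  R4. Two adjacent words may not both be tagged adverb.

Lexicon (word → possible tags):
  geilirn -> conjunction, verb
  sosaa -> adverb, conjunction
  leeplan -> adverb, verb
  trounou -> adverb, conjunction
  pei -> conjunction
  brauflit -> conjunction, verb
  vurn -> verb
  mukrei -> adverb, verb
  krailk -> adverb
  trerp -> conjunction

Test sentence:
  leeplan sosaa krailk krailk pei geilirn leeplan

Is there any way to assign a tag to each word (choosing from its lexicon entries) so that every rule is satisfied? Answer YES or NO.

Candidates per position — 1:leeplan {adverb,verb}; 2:sosaa {adverb,conjunction}; 3:krailk {adverb}; 4:krailk {adverb}; 5:pei {conjunction}; 6:geilirn {conjunction,verb}; 7:leeplan {adverb,verb}.
Rule 4 cannot be satisfied by any choice of tags from the lexicon.
So there is no consistent tagging.

NO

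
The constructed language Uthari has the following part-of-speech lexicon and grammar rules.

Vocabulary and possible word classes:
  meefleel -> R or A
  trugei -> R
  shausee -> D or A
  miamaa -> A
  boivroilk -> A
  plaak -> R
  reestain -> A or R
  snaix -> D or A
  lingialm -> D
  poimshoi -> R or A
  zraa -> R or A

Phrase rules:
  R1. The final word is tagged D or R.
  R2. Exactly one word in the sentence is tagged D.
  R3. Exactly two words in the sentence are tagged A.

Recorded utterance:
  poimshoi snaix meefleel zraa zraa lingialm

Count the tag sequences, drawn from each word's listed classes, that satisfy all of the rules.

Candidates per position — 1:poimshoi {R,A}; 2:snaix {D,A}; 3:meefleel {R,A}; 4:zraa {R,A}; 5:zraa {R,A}; 6:lingialm {D}.
There are 32 candidate sequences in total.
The sequences that satisfy every rule: R A R R A D; R A R A R D; R A A R R D; A A R R R D.
Count = 4.

4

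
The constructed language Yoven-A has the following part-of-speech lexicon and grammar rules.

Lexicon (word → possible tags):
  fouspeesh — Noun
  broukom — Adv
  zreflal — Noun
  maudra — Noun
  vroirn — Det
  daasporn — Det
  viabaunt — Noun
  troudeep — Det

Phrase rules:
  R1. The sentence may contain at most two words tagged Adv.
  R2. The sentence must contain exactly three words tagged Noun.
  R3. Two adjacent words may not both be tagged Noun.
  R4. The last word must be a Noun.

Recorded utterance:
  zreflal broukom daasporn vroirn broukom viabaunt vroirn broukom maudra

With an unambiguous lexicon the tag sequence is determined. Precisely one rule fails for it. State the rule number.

1

Fixed tagging: Noun Adv Det Det Adv Noun Det Adv Noun.
Applying the rules: R1 ✗, R2 ✓, R3 ✓, R4 ✓.
Only rule 1 fails.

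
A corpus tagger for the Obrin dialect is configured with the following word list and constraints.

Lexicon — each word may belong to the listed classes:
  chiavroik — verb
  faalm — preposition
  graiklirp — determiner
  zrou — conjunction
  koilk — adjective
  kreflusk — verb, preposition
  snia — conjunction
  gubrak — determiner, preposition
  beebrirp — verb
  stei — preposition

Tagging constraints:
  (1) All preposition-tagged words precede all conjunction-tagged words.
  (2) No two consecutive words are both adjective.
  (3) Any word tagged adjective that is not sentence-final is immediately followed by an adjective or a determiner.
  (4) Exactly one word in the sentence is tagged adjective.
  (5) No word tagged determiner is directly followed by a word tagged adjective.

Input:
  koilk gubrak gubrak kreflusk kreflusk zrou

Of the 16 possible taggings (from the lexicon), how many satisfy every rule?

Candidates per position — 1:koilk {adjective}; 2:gubrak {determiner,preposition}; 3:gubrak {determiner,preposition}; 4:kreflusk {verb,preposition}; 5:kreflusk {verb,preposition}; 6:zrou {conjunction}.
There are 16 candidate sequences in total.
Checking each against the rules leaves 8 sequences.
Count = 8.

8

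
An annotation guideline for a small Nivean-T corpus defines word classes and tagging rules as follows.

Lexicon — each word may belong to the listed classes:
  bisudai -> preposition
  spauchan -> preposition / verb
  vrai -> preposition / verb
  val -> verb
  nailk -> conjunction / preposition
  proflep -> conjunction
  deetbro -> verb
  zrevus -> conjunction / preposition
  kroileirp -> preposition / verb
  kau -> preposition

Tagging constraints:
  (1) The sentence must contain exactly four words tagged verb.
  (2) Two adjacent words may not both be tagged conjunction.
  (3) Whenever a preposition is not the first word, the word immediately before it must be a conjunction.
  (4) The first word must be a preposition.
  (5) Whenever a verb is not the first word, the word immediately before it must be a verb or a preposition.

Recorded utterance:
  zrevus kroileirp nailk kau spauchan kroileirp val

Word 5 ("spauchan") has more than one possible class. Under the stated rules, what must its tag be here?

Candidates per position — 1:zrevus {conjunction,preposition}; 2:kroileirp {preposition,verb}; 3:nailk {conjunction,preposition}; 4:kau {preposition}; 5:spauchan {preposition,verb}; 6:kroileirp {preposition,verb}; 7:val {verb}.
If word 1 were conjunction, no tagging could satisfy rule 4; so word 1 is preposition.
If word 2 were preposition, no tagging could satisfy rule 1; so word 2 is verb.
If word 3 were preposition, no tagging could satisfy rule 3; so word 3 is conjunction.
If word 5 were preposition, no tagging could satisfy rule 1; so word 5 is verb.
If word 6 were preposition, no tagging could satisfy rule 1; so word 6 is verb.
The only consistent sequence is: preposition verb conjunction preposition verb verb verb.
Rule-by-rule: rule 1 ok; rule 2 ok; rule 3 ok; rule 4 ok; rule 5 ok.

verb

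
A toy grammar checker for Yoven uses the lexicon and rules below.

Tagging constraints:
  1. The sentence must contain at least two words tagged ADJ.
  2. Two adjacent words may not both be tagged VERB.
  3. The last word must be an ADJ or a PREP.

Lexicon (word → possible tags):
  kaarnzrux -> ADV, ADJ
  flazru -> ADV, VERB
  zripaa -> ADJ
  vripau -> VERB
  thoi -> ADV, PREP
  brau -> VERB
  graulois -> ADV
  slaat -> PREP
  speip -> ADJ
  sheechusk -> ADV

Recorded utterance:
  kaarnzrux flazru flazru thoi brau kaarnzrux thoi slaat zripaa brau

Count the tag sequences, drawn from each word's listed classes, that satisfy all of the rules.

Candidates per position — 1:kaarnzrux {ADV,ADJ}; 2:flazru {ADV,VERB}; 3:flazru {ADV,VERB}; 4:thoi {ADV,PREP}; 5:brau {VERB}; 6:kaarnzrux {ADV,ADJ}; 7:thoi {ADV,PREP}; 8:slaat {PREP}; 9:zripaa {ADJ}; 10:brau {VERB}.
There are 64 candidate sequences in total.
Rule 3 cannot be satisfied by any choice of tags from the lexicon.
So there is no consistent tagging.
Count = 0.

0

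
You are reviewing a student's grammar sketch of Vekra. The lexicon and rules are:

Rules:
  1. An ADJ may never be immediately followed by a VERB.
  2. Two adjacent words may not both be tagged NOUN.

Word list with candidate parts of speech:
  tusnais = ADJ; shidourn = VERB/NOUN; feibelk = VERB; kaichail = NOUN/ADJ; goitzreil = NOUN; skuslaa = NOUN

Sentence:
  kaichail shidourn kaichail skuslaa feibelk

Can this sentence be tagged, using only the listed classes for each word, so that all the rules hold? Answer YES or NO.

YES

Candidates per position — 1:kaichail {NOUN,ADJ}; 2:shidourn {VERB,NOUN}; 3:kaichail {NOUN,ADJ}; 4:skuslaa {NOUN}; 5:feibelk {VERB}.
One satisfying assignment: ADJ NOUN ADJ NOUN VERB.
Checking: rule 1 holds; rule 2 holds.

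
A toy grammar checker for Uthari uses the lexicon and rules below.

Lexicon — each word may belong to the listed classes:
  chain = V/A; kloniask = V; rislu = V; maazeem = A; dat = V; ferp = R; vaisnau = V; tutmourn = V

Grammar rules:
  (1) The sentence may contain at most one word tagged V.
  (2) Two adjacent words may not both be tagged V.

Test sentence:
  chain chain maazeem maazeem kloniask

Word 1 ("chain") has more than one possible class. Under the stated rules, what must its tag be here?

A

Candidates per position — 1:chain {V,A}; 2:chain {V,A}; 3:maazeem {A}; 4:maazeem {A}; 5:kloniask {V}.
At position 1, choosing V makes rule 1 impossible to satisfy; hence A.
At position 2, choosing V makes rule 1 impossible to satisfy; hence A.
So the tagging must be: A A A A V.
Check: rule 1 ✓; rule 2 ✓.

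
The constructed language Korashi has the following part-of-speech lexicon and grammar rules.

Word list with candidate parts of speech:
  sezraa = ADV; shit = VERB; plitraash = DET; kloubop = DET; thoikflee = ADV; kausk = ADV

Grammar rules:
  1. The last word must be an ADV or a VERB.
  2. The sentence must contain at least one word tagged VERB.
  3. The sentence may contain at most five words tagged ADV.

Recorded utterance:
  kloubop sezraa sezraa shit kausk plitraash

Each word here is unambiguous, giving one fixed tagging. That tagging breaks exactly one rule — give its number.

1

Fixed tagging: DET ADV ADV VERB ADV DET.
Checking each rule: R1 violated, R2 holds, R3 holds.
Only rule 1 fails.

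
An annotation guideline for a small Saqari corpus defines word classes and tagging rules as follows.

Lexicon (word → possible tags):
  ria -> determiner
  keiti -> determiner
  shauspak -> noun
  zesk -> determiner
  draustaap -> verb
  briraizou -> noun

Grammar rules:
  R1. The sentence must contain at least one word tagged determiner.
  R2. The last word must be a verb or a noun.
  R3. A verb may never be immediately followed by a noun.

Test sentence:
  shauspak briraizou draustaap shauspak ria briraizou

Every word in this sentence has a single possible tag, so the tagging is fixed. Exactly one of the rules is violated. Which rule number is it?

3

Fixed tagging: noun noun verb noun determiner noun.
Rule check: R1 ✓, R2 ✓, R3 ✗.
Only rule 3 fails.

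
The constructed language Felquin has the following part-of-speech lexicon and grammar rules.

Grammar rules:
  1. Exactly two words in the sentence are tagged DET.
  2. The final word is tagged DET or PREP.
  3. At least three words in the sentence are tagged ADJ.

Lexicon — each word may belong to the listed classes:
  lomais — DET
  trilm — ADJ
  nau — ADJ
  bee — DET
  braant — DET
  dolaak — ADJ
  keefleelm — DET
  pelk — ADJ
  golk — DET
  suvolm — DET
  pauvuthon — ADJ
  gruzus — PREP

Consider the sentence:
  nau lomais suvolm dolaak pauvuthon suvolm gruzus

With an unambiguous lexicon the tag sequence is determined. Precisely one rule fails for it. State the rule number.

1

Fixed tagging: ADJ DET DET ADJ ADJ DET PREP.
Checking each rule: R1 ✗, R2 ✓, R3 ✓.
Only rule 1 fails.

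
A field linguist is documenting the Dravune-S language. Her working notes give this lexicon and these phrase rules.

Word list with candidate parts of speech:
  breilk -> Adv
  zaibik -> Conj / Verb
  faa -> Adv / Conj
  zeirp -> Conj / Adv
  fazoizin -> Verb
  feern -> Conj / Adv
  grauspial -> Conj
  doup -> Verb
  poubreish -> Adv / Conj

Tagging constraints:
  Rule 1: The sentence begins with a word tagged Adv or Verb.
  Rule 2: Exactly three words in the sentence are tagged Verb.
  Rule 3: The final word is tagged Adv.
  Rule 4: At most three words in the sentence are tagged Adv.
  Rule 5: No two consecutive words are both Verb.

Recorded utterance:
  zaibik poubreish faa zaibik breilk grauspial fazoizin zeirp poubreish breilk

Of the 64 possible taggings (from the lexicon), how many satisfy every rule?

Candidates per position — 1:zaibik {Conj,Verb}; 2:poubreish {Adv,Conj}; 3:faa {Adv,Conj}; 4:zaibik {Conj,Verb}; 5:breilk {Adv}; 6:grauspial {Conj}; 7:fazoizin {Verb}; 8:zeirp {Conj,Adv}; 9:poubreish {Adv,Conj}; 10:breilk {Adv}.
There are 64 candidate sequences in total.
The sequences that satisfy every rule: Verb Adv Conj Verb Adv Conj Verb Conj Conj Adv; Verb Conj Adv Verb Adv Conj Verb Conj Conj Adv; Verb Conj Conj Verb Adv Conj Verb Conj Adv Adv; Verb Conj Conj Verb Adv Conj Verb Conj Conj Adv; Verb Conj Conj Verb Adv Conj Verb Adv Conj Adv.
Count = 5.

5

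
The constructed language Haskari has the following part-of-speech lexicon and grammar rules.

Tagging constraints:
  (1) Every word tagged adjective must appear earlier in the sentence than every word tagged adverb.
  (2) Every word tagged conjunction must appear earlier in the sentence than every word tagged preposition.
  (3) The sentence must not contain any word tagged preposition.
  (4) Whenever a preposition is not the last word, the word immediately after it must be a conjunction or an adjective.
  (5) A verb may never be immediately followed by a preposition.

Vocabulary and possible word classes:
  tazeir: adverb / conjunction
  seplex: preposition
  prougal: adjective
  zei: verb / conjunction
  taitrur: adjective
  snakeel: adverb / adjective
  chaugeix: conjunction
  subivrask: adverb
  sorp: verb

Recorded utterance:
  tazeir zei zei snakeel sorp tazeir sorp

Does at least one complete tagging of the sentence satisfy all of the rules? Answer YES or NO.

YES

Candidates per position — 1:tazeir {adverb,conjunction}; 2:zei {verb,conjunction}; 3:zei {verb,conjunction}; 4:snakeel {adverb,adjective}; 5:sorp {verb}; 6:tazeir {adverb,conjunction}; 7:sorp {verb}.
One satisfying assignment: conjunction verb conjunction adjective verb conjunction verb.
Rule-by-rule: rule 1 ok; rule 2 ok; rule 3 ok; rule 4 ok; rule 5 ok.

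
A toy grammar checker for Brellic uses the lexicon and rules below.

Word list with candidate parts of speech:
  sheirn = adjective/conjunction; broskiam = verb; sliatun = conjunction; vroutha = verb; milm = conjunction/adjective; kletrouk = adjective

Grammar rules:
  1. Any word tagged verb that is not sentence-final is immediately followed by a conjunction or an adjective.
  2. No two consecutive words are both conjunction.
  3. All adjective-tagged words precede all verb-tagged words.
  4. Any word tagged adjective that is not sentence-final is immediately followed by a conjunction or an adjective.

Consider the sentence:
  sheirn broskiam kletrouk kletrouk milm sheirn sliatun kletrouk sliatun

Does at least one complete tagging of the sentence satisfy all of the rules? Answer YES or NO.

Candidates per position — 1:sheirn {adjective,conjunction}; 2:broskiam {verb}; 3:kletrouk {adjective}; 4:kletrouk {adjective}; 5:milm {conjunction,adjective}; 6:sheirn {adjective,conjunction}; 7:sliatun {conjunction}; 8:kletrouk {adjective}; 9:sliatun {conjunction}.
Rule 3 cannot be satisfied by any choice of tags from the lexicon.
So there is no consistent tagging.

NO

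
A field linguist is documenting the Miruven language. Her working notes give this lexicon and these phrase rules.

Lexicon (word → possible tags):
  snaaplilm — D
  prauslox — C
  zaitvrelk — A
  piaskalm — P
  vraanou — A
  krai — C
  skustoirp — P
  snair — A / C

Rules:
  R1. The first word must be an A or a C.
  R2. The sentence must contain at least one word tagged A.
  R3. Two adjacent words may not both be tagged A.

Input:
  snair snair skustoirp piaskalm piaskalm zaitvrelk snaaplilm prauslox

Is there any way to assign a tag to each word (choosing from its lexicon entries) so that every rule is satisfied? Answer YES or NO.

YES

Candidates per position — 1:snair {A,C}; 2:snair {A,C}; 3:skustoirp {P}; 4:piaskalm {P}; 5:piaskalm {P}; 6:zaitvrelk {A}; 7:snaaplilm {D}; 8:prauslox {C}.
One satisfying assignment: C A P P P A D C.
Rule-by-rule: rule 1 holds; rule 2 holds; rule 3 holds.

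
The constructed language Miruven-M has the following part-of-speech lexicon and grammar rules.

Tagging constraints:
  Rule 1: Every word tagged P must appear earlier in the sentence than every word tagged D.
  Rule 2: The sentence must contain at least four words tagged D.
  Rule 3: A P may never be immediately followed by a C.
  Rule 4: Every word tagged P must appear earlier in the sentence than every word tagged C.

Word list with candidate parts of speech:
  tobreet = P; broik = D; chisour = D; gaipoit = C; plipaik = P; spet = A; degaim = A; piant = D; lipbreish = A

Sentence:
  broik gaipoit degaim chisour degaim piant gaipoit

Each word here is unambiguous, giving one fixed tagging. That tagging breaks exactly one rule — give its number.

Fixed tagging: D C A D A D C.
Applying the rules: R1 ok, R2 fails, R3 ok, R4 ok.
Only rule 2 fails.

2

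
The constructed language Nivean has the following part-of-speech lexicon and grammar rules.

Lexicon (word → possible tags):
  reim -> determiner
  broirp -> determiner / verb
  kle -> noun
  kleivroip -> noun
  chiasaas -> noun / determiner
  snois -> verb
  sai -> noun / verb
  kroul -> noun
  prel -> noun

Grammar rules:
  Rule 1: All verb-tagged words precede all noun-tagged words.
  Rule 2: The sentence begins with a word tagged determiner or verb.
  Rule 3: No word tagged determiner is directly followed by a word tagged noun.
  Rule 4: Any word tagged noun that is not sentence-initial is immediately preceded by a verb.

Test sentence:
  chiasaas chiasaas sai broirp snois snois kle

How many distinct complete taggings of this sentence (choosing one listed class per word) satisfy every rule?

2

Candidates per position — 1:chiasaas {noun,determiner}; 2:chiasaas {noun,determiner}; 3:sai {noun,verb}; 4:broirp {determiner,verb}; 5:snois {verb}; 6:snois {verb}; 7:kle {noun}.
There are 16 candidate sequences in total.
The sequences that satisfy every rule: determiner determiner verb determiner verb verb noun; determiner determiner verb verb verb verb noun.
Count = 2.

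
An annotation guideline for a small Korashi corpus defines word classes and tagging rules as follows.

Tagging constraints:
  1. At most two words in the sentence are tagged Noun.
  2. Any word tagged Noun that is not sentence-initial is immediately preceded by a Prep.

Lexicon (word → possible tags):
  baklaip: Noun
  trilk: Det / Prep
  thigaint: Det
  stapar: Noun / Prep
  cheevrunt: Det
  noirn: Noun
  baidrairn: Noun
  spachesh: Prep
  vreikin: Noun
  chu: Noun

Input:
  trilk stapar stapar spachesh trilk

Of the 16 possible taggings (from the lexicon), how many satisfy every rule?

Candidates per position — 1:trilk {Det,Prep}; 2:stapar {Noun,Prep}; 3:stapar {Noun,Prep}; 4:spachesh {Prep}; 5:trilk {Det,Prep}.
There are 16 candidate sequences in total.
Checking each against the rules leaves 10 sequences.
Count = 10.

10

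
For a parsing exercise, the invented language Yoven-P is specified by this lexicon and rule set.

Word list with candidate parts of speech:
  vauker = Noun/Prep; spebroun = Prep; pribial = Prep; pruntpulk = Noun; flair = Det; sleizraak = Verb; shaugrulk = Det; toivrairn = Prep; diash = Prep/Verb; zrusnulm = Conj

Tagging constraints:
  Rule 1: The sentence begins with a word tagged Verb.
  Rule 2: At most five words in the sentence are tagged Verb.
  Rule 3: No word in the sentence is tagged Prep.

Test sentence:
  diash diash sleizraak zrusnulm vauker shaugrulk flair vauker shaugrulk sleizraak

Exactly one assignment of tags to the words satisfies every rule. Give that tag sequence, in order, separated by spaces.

Verb Verb Verb Conj Noun Det Det Noun Det Verb

Candidates per position — 1:diash {Prep,Verb}; 2:diash {Prep,Verb}; 3:sleizraak {Verb}; 4:zrusnulm {Conj}; 5:vauker {Noun,Prep}; 6:shaugrulk {Det}; 7:flair {Det}; 8:vauker {Noun,Prep}; 9:shaugrulk {Det}; 10:sleizraak {Verb}.
Position 1: tagging it Prep would leave rule 1 unsatisfiable, so it must be Verb.
Position 2: tagging it Prep would leave rule 3 unsatisfiable, so it must be Verb.
Position 5: tagging it Prep would leave rule 3 unsatisfiable, so it must be Noun.
Position 8: tagging it Prep would leave rule 3 unsatisfiable, so it must be Noun.
The unique satisfying tagging is: Verb Verb Verb Conj Noun Det Det Noun Det Verb.
Check: rule 1 holds; rule 2 holds; rule 3 holds.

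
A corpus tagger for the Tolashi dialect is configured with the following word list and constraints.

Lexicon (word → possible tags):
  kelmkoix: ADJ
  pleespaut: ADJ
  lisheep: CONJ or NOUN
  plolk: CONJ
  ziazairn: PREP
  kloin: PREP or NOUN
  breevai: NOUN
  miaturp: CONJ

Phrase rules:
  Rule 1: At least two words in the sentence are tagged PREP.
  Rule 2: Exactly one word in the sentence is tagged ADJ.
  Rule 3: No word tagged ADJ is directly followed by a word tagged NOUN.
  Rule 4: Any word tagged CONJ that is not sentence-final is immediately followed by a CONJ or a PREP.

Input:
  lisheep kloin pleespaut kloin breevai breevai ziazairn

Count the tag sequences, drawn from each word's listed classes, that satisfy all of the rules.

Candidates per position — 1:lisheep {CONJ,NOUN}; 2:kloin {PREP,NOUN}; 3:pleespaut {ADJ}; 4:kloin {PREP,NOUN}; 5:breevai {NOUN}; 6:breevai {NOUN}; 7:ziazairn {PREP}.
There are 8 candidate sequences in total.
The sequences that satisfy every rule: CONJ PREP ADJ PREP NOUN NOUN PREP; NOUN PREP ADJ PREP NOUN NOUN PREP; NOUN NOUN ADJ PREP NOUN NOUN PREP.
Count = 3.

3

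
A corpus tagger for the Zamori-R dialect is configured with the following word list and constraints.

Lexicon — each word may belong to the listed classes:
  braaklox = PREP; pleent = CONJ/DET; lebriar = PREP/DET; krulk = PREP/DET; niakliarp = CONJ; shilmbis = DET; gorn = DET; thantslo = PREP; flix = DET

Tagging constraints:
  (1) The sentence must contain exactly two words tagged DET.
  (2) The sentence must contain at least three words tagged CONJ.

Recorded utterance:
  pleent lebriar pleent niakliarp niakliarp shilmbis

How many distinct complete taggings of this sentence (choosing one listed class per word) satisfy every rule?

3

Candidates per position — 1:pleent {CONJ,DET}; 2:lebriar {PREP,DET}; 3:pleent {CONJ,DET}; 4:niakliarp {CONJ}; 5:niakliarp {CONJ}; 6:shilmbis {DET}.
There are 8 candidate sequences in total.
The sequences that satisfy every rule: CONJ PREP DET CONJ CONJ DET; CONJ DET CONJ CONJ CONJ DET; DET PREP CONJ CONJ CONJ DET.
Count = 3.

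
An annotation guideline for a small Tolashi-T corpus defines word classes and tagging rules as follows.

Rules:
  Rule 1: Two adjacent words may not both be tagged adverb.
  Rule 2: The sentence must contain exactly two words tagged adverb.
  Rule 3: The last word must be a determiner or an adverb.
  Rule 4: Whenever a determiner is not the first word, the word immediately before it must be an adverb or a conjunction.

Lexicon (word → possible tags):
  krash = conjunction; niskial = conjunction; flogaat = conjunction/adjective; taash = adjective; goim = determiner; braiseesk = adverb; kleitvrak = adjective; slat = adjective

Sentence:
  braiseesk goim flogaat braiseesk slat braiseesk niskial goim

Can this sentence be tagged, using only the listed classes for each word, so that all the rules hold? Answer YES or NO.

Candidates per position — 1:braiseesk {adverb}; 2:goim {determiner}; 3:flogaat {conjunction,adjective}; 4:braiseesk {adverb}; 5:slat {adjective}; 6:braiseesk {adverb}; 7:niskial {conjunction}; 8:goim {determiner}.
Rule 2 cannot be satisfied by any choice of tags from the lexicon.
So there is no consistent tagging.

NO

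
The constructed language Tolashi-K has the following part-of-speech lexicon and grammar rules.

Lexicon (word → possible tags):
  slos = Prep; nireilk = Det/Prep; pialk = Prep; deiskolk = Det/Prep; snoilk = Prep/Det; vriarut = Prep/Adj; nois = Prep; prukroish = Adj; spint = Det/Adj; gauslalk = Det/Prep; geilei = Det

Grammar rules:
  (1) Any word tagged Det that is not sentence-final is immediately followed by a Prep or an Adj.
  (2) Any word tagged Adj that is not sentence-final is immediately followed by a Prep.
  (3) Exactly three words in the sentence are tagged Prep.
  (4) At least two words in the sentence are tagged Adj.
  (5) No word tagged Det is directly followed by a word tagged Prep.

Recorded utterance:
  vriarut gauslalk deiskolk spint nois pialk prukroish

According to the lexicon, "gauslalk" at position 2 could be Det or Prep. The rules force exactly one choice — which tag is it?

Candidates per position — 1:vriarut {Prep,Adj}; 2:gauslalk {Det,Prep}; 3:deiskolk {Det,Prep}; 4:spint {Det,Adj}; 5:nois {Prep}; 6:pialk {Prep}; 7:prukroish {Adj}.
If word 4 were Det, no tagging could satisfy rule 5; so word 4 is Adj.
Position 2: the remaining choice is settled jointly with positions 1, 3 — only Prep at position 2 is part of a tagging that satisfies every rule.
That leaves exactly one tagging: Adj Prep Det Adj Prep Prep Adj.
Rule-by-rule: rule 1 ✓; rule 2 ✓; rule 3 ✓; rule 4 ✓; rule 5 ✓.

Prep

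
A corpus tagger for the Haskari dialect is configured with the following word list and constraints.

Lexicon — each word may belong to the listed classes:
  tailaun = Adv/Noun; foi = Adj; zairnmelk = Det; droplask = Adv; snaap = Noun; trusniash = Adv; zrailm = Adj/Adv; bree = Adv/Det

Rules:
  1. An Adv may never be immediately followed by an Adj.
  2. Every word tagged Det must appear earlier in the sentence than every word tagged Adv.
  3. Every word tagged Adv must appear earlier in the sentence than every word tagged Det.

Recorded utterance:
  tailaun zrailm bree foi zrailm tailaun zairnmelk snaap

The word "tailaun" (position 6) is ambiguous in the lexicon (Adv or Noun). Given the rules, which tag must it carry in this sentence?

Noun

Candidates per position — 1:tailaun {Adv,Noun}; 2:zrailm {Adj,Adv}; 3:bree {Adv,Det}; 4:foi {Adj}; 5:zrailm {Adj,Adv}; 6:tailaun {Adv,Noun}; 7:zairnmelk {Det}; 8:snaap {Noun}.
If word 1 were Adv, no tagging could satisfy rule 2; so word 1 is Noun.
If word 2 were Adv, no tagging could satisfy rule 2; so word 2 is Adj.
If word 3 were Adv, no tagging could satisfy rule 1; so word 3 is Det.
If word 5 were Adv, no tagging could satisfy rule 2; so word 5 is Adj.
If word 6 were Adv, no tagging could satisfy rule 2; so word 6 is Noun.
That leaves exactly one tagging: Noun Adj Det Adj Adj Noun Det Noun.
Rule-by-rule: rule 1 satisfied; rule 2 satisfied; rule 3 satisfied.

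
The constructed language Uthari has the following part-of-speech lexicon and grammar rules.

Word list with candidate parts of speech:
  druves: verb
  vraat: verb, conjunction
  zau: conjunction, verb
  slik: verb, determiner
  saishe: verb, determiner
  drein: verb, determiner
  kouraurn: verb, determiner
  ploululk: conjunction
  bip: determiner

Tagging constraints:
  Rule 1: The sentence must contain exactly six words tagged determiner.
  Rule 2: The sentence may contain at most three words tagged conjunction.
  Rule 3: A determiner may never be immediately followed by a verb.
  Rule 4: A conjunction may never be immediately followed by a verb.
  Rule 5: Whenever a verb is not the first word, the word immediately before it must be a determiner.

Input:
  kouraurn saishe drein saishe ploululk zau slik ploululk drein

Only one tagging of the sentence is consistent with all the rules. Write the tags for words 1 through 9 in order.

Candidates per position — 1:kouraurn {verb,determiner}; 2:saishe {verb,determiner}; 3:drein {verb,determiner}; 4:saishe {verb,determiner}; 5:ploululk {conjunction}; 6:zau {conjunction,verb}; 7:slik {verb,determiner}; 8:ploululk {conjunction}; 9:drein {verb,determiner}.
Position 1: verb is ruled out by rule 1; that leaves determiner.
Position 2: verb is ruled out by rule 1; that leaves determiner.
Position 3: verb is ruled out by rule 1; that leaves determiner.
Position 4: verb is ruled out by rule 1; that leaves determiner.
Position 6: verb is ruled out by rule 4; that leaves conjunction.
Position 7: verb is ruled out by rule 1; that leaves determiner.
Position 9: verb is ruled out by rule 1; that leaves determiner.
So the tagging must be: determiner determiner determiner determiner conjunction conjunction determiner conjunction determiner.
Rule-by-rule: rule 1 ok; rule 2 ok; rule 3 ok; rule 4 ok; rule 5 ok.

determiner determiner determiner determiner conjunction conjunction determiner conjunction determiner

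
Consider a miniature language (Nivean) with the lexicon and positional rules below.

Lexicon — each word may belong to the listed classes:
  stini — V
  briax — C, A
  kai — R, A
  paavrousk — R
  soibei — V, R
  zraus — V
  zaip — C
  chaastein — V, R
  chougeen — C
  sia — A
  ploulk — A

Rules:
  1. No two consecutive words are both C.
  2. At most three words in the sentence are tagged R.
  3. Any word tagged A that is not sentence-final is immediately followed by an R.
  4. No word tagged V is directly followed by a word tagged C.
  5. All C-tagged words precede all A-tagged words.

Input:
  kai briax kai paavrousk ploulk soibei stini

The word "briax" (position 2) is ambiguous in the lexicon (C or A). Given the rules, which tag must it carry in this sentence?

Candidates per position — 1:kai {R,A}; 2:briax {C,A}; 3:kai {R,A}; 4:paavrousk {R}; 5:ploulk {A}; 6:soibei {V,R}; 7:stini {V}.
Position 1: tagging it A would leave rule 3 unsatisfiable, so it must be R.
Position 6: tagging it V would leave rule 3 unsatisfiable, so it must be R.
Position 3: tagging it R would leave rule 2 unsatisfiable, so it must be A.
Position 2: tagging it A would leave rule 3 unsatisfiable, so it must be C.
That leaves exactly one tagging: R C A R A R V.
Verifying each rule — rule 1 ✓; rule 2 ✓; rule 3 ✓; rule 4 ✓; rule 5 ✓.

C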